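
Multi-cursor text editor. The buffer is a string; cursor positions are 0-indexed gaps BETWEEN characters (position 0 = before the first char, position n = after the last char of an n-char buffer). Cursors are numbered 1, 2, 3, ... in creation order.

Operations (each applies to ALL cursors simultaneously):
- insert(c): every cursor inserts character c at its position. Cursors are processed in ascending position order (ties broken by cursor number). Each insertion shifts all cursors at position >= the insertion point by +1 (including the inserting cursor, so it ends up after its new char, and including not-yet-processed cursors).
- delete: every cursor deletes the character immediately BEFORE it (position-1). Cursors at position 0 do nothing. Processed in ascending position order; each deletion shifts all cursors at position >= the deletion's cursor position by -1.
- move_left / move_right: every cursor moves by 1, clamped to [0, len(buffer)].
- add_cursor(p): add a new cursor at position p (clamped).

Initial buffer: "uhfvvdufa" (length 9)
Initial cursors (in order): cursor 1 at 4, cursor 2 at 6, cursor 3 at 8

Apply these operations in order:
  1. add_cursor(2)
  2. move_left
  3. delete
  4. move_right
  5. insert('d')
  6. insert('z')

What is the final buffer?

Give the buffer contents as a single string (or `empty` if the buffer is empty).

After op 1 (add_cursor(2)): buffer="uhfvvdufa" (len 9), cursors c4@2 c1@4 c2@6 c3@8, authorship .........
After op 2 (move_left): buffer="uhfvvdufa" (len 9), cursors c4@1 c1@3 c2@5 c3@7, authorship .........
After op 3 (delete): buffer="hvdfa" (len 5), cursors c4@0 c1@1 c2@2 c3@3, authorship .....
After op 4 (move_right): buffer="hvdfa" (len 5), cursors c4@1 c1@2 c2@3 c3@4, authorship .....
After op 5 (insert('d')): buffer="hdvdddfda" (len 9), cursors c4@2 c1@4 c2@6 c3@8, authorship .4.1.2.3.
After op 6 (insert('z')): buffer="hdzvdzddzfdza" (len 13), cursors c4@3 c1@6 c2@9 c3@12, authorship .44.11.22.33.

Answer: hdzvdzddzfdza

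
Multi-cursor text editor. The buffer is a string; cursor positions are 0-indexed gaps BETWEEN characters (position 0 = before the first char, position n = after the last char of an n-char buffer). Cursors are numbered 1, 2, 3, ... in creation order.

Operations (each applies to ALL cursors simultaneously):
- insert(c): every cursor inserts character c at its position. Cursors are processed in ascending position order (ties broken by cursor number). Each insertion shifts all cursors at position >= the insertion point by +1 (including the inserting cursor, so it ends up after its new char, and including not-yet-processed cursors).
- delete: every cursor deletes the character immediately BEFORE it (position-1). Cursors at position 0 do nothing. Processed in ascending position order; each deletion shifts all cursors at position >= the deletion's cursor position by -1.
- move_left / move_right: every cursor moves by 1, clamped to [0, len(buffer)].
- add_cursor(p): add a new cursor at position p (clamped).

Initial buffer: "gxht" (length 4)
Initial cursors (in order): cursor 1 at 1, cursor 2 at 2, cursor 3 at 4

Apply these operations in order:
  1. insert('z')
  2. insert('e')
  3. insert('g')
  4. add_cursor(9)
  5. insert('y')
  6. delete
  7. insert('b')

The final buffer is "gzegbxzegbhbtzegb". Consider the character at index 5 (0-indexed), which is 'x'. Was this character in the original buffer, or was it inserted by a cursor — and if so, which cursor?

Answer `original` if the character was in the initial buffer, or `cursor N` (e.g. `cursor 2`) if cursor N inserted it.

Answer: original

Derivation:
After op 1 (insert('z')): buffer="gzxzhtz" (len 7), cursors c1@2 c2@4 c3@7, authorship .1.2..3
After op 2 (insert('e')): buffer="gzexzehtze" (len 10), cursors c1@3 c2@6 c3@10, authorship .11.22..33
After op 3 (insert('g')): buffer="gzegxzeghtzeg" (len 13), cursors c1@4 c2@8 c3@13, authorship .111.222..333
After op 4 (add_cursor(9)): buffer="gzegxzeghtzeg" (len 13), cursors c1@4 c2@8 c4@9 c3@13, authorship .111.222..333
After op 5 (insert('y')): buffer="gzegyxzegyhytzegy" (len 17), cursors c1@5 c2@10 c4@12 c3@17, authorship .1111.2222.4.3333
After op 6 (delete): buffer="gzegxzeghtzeg" (len 13), cursors c1@4 c2@8 c4@9 c3@13, authorship .111.222..333
After op 7 (insert('b')): buffer="gzegbxzegbhbtzegb" (len 17), cursors c1@5 c2@10 c4@12 c3@17, authorship .1111.2222.4.3333
Authorship (.=original, N=cursor N): . 1 1 1 1 . 2 2 2 2 . 4 . 3 3 3 3
Index 5: author = original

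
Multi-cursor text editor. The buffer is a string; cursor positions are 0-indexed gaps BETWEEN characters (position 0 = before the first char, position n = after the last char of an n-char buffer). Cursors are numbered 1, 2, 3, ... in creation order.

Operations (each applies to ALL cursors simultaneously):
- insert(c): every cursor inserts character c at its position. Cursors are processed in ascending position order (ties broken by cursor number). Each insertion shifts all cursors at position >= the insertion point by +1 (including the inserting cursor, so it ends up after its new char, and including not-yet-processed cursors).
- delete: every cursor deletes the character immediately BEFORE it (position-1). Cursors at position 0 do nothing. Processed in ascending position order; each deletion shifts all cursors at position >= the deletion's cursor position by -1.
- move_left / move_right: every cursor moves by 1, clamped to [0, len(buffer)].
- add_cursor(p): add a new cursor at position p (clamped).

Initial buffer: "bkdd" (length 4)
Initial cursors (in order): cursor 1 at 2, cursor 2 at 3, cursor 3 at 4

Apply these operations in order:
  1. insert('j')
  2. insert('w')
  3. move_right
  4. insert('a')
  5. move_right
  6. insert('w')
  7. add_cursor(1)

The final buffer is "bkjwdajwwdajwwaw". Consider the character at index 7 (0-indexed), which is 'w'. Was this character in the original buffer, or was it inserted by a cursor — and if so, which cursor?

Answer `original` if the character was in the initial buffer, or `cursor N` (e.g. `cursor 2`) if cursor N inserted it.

Answer: cursor 1

Derivation:
After op 1 (insert('j')): buffer="bkjdjdj" (len 7), cursors c1@3 c2@5 c3@7, authorship ..1.2.3
After op 2 (insert('w')): buffer="bkjwdjwdjw" (len 10), cursors c1@4 c2@7 c3@10, authorship ..11.22.33
After op 3 (move_right): buffer="bkjwdjwdjw" (len 10), cursors c1@5 c2@8 c3@10, authorship ..11.22.33
After op 4 (insert('a')): buffer="bkjwdajwdajwa" (len 13), cursors c1@6 c2@10 c3@13, authorship ..11.122.2333
After op 5 (move_right): buffer="bkjwdajwdajwa" (len 13), cursors c1@7 c2@11 c3@13, authorship ..11.122.2333
After op 6 (insert('w')): buffer="bkjwdajwwdajwwaw" (len 16), cursors c1@8 c2@13 c3@16, authorship ..11.1212.232333
After op 7 (add_cursor(1)): buffer="bkjwdajwwdajwwaw" (len 16), cursors c4@1 c1@8 c2@13 c3@16, authorship ..11.1212.232333
Authorship (.=original, N=cursor N): . . 1 1 . 1 2 1 2 . 2 3 2 3 3 3
Index 7: author = 1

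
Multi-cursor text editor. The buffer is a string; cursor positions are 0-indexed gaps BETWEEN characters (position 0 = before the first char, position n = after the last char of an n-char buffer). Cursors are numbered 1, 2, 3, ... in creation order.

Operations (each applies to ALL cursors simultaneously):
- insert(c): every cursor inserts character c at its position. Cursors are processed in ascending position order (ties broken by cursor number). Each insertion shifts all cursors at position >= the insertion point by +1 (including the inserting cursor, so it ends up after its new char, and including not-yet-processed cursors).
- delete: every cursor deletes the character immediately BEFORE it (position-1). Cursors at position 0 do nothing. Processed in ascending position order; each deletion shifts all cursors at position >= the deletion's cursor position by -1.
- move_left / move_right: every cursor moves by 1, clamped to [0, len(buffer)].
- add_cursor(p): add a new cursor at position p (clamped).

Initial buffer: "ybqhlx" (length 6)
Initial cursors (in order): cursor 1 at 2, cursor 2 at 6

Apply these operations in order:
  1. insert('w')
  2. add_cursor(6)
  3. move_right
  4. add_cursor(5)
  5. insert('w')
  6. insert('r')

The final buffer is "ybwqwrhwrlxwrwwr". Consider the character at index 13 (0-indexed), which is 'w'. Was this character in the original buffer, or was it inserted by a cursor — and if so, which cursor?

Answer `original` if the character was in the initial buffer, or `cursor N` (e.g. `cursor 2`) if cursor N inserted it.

Answer: cursor 2

Derivation:
After op 1 (insert('w')): buffer="ybwqhlxw" (len 8), cursors c1@3 c2@8, authorship ..1....2
After op 2 (add_cursor(6)): buffer="ybwqhlxw" (len 8), cursors c1@3 c3@6 c2@8, authorship ..1....2
After op 3 (move_right): buffer="ybwqhlxw" (len 8), cursors c1@4 c3@7 c2@8, authorship ..1....2
After op 4 (add_cursor(5)): buffer="ybwqhlxw" (len 8), cursors c1@4 c4@5 c3@7 c2@8, authorship ..1....2
After op 5 (insert('w')): buffer="ybwqwhwlxwww" (len 12), cursors c1@5 c4@7 c3@10 c2@12, authorship ..1.1.4..322
After op 6 (insert('r')): buffer="ybwqwrhwrlxwrwwr" (len 16), cursors c1@6 c4@9 c3@13 c2@16, authorship ..1.11.44..33222
Authorship (.=original, N=cursor N): . . 1 . 1 1 . 4 4 . . 3 3 2 2 2
Index 13: author = 2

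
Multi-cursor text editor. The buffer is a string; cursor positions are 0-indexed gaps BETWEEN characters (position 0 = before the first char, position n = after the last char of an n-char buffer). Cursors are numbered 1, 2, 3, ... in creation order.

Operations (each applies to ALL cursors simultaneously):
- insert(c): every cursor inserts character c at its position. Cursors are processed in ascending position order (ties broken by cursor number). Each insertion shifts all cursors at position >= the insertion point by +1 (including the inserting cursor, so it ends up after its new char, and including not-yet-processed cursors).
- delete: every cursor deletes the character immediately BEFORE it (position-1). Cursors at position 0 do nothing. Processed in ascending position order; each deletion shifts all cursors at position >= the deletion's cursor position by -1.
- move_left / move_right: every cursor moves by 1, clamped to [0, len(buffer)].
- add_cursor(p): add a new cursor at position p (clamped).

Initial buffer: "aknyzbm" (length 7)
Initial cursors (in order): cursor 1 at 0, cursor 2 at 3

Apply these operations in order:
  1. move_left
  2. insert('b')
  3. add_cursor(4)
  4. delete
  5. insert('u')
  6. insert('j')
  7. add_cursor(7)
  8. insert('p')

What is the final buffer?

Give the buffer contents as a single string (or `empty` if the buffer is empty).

After op 1 (move_left): buffer="aknyzbm" (len 7), cursors c1@0 c2@2, authorship .......
After op 2 (insert('b')): buffer="bakbnyzbm" (len 9), cursors c1@1 c2@4, authorship 1..2.....
After op 3 (add_cursor(4)): buffer="bakbnyzbm" (len 9), cursors c1@1 c2@4 c3@4, authorship 1..2.....
After op 4 (delete): buffer="anyzbm" (len 6), cursors c1@0 c2@1 c3@1, authorship ......
After op 5 (insert('u')): buffer="uauunyzbm" (len 9), cursors c1@1 c2@4 c3@4, authorship 1.23.....
After op 6 (insert('j')): buffer="ujauujjnyzbm" (len 12), cursors c1@2 c2@7 c3@7, authorship 11.2323.....
After op 7 (add_cursor(7)): buffer="ujauujjnyzbm" (len 12), cursors c1@2 c2@7 c3@7 c4@7, authorship 11.2323.....
After op 8 (insert('p')): buffer="ujpauujjpppnyzbm" (len 16), cursors c1@3 c2@11 c3@11 c4@11, authorship 111.2323234.....

Answer: ujpauujjpppnyzbm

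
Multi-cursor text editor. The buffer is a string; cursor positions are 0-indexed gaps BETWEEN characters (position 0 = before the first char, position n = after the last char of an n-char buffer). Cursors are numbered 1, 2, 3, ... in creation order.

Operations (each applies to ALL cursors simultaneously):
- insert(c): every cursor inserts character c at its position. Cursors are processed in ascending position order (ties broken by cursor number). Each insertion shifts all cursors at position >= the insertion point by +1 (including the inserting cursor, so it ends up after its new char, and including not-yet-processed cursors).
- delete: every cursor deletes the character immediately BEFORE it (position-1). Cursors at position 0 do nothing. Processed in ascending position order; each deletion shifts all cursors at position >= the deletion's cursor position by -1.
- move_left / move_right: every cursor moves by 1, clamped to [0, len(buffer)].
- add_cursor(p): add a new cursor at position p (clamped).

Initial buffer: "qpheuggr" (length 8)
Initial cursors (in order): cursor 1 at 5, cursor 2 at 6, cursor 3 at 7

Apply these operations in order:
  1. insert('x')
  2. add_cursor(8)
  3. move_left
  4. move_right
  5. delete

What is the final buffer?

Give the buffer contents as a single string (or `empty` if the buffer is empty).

Answer: qpheugr

Derivation:
After op 1 (insert('x')): buffer="qpheuxgxgxr" (len 11), cursors c1@6 c2@8 c3@10, authorship .....1.2.3.
After op 2 (add_cursor(8)): buffer="qpheuxgxgxr" (len 11), cursors c1@6 c2@8 c4@8 c3@10, authorship .....1.2.3.
After op 3 (move_left): buffer="qpheuxgxgxr" (len 11), cursors c1@5 c2@7 c4@7 c3@9, authorship .....1.2.3.
After op 4 (move_right): buffer="qpheuxgxgxr" (len 11), cursors c1@6 c2@8 c4@8 c3@10, authorship .....1.2.3.
After op 5 (delete): buffer="qpheugr" (len 7), cursors c1@5 c2@5 c4@5 c3@6, authorship .......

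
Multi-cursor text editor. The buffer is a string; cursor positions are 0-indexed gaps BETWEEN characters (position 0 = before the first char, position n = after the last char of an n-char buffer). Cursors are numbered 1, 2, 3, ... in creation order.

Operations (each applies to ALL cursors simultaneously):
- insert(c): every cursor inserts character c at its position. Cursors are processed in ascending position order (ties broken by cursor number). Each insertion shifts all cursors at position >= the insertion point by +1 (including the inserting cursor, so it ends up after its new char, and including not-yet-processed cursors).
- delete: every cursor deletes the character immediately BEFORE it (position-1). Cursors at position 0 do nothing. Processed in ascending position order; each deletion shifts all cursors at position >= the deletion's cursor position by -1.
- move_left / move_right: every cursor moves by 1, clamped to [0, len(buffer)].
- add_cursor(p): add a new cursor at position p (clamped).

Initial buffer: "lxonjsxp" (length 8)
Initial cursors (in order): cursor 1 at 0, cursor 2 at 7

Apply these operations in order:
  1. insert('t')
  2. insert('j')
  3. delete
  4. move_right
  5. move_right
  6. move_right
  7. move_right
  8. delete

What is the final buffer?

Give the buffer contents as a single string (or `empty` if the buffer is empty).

After op 1 (insert('t')): buffer="tlxonjsxtp" (len 10), cursors c1@1 c2@9, authorship 1.......2.
After op 2 (insert('j')): buffer="tjlxonjsxtjp" (len 12), cursors c1@2 c2@11, authorship 11.......22.
After op 3 (delete): buffer="tlxonjsxtp" (len 10), cursors c1@1 c2@9, authorship 1.......2.
After op 4 (move_right): buffer="tlxonjsxtp" (len 10), cursors c1@2 c2@10, authorship 1.......2.
After op 5 (move_right): buffer="tlxonjsxtp" (len 10), cursors c1@3 c2@10, authorship 1.......2.
After op 6 (move_right): buffer="tlxonjsxtp" (len 10), cursors c1@4 c2@10, authorship 1.......2.
After op 7 (move_right): buffer="tlxonjsxtp" (len 10), cursors c1@5 c2@10, authorship 1.......2.
After op 8 (delete): buffer="tlxojsxt" (len 8), cursors c1@4 c2@8, authorship 1......2

Answer: tlxojsxt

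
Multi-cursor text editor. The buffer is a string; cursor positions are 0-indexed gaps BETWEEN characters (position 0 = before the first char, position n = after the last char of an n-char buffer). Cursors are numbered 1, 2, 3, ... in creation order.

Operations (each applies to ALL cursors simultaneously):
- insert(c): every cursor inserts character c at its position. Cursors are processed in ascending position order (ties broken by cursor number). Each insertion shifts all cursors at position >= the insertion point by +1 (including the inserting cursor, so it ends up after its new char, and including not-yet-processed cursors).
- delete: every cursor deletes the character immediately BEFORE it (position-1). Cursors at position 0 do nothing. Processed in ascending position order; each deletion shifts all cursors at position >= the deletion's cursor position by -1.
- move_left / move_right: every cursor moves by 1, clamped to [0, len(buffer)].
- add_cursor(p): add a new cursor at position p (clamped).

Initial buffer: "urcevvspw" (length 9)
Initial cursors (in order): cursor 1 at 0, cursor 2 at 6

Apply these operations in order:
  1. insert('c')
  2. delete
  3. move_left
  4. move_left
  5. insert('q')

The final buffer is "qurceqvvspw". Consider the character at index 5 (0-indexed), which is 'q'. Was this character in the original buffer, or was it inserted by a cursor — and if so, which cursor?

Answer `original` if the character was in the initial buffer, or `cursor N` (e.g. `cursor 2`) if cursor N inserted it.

Answer: cursor 2

Derivation:
After op 1 (insert('c')): buffer="curcevvcspw" (len 11), cursors c1@1 c2@8, authorship 1......2...
After op 2 (delete): buffer="urcevvspw" (len 9), cursors c1@0 c2@6, authorship .........
After op 3 (move_left): buffer="urcevvspw" (len 9), cursors c1@0 c2@5, authorship .........
After op 4 (move_left): buffer="urcevvspw" (len 9), cursors c1@0 c2@4, authorship .........
After op 5 (insert('q')): buffer="qurceqvvspw" (len 11), cursors c1@1 c2@6, authorship 1....2.....
Authorship (.=original, N=cursor N): 1 . . . . 2 . . . . .
Index 5: author = 2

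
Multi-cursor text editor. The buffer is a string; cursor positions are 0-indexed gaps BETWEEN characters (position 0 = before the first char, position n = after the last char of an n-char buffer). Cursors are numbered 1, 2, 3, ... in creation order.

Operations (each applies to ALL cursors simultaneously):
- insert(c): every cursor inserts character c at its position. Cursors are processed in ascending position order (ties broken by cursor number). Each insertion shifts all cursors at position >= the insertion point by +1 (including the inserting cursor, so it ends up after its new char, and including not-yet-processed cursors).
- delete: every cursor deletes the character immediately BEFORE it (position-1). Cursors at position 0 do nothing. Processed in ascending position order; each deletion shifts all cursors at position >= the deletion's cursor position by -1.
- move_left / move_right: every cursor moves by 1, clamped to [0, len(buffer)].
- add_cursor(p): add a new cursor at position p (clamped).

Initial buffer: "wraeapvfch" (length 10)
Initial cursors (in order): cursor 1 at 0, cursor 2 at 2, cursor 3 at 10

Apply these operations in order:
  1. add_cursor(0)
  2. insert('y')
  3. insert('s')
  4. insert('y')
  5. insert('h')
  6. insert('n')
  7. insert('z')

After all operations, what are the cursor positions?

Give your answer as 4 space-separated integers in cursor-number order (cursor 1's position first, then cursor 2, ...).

After op 1 (add_cursor(0)): buffer="wraeapvfch" (len 10), cursors c1@0 c4@0 c2@2 c3@10, authorship ..........
After op 2 (insert('y')): buffer="yywryaeapvfchy" (len 14), cursors c1@2 c4@2 c2@5 c3@14, authorship 14..2........3
After op 3 (insert('s')): buffer="yysswrysaeapvfchys" (len 18), cursors c1@4 c4@4 c2@8 c3@18, authorship 1414..22........33
After op 4 (insert('y')): buffer="yyssyywrysyaeapvfchysy" (len 22), cursors c1@6 c4@6 c2@11 c3@22, authorship 141414..222........333
After op 5 (insert('h')): buffer="yyssyyhhwrysyhaeapvfchysyh" (len 26), cursors c1@8 c4@8 c2@14 c3@26, authorship 14141414..2222........3333
After op 6 (insert('n')): buffer="yyssyyhhnnwrysyhnaeapvfchysyhn" (len 30), cursors c1@10 c4@10 c2@17 c3@30, authorship 1414141414..22222........33333
After op 7 (insert('z')): buffer="yyssyyhhnnzzwrysyhnzaeapvfchysyhnz" (len 34), cursors c1@12 c4@12 c2@20 c3@34, authorship 141414141414..222222........333333

Answer: 12 20 34 12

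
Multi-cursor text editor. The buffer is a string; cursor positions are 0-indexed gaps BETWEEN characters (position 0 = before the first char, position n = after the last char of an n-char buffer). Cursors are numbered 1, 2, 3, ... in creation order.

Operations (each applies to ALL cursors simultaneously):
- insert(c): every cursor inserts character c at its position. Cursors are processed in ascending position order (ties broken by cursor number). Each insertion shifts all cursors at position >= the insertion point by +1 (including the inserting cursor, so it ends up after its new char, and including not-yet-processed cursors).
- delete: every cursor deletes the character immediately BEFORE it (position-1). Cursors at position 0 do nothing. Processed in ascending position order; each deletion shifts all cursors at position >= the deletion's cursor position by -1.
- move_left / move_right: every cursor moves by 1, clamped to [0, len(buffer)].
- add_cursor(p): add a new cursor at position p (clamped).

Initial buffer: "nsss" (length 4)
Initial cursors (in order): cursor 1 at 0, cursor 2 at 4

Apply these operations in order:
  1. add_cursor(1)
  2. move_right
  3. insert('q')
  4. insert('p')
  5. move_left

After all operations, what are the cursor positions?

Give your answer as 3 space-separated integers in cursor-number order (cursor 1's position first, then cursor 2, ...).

After op 1 (add_cursor(1)): buffer="nsss" (len 4), cursors c1@0 c3@1 c2@4, authorship ....
After op 2 (move_right): buffer="nsss" (len 4), cursors c1@1 c3@2 c2@4, authorship ....
After op 3 (insert('q')): buffer="nqsqssq" (len 7), cursors c1@2 c3@4 c2@7, authorship .1.3..2
After op 4 (insert('p')): buffer="nqpsqpssqp" (len 10), cursors c1@3 c3@6 c2@10, authorship .11.33..22
After op 5 (move_left): buffer="nqpsqpssqp" (len 10), cursors c1@2 c3@5 c2@9, authorship .11.33..22

Answer: 2 9 5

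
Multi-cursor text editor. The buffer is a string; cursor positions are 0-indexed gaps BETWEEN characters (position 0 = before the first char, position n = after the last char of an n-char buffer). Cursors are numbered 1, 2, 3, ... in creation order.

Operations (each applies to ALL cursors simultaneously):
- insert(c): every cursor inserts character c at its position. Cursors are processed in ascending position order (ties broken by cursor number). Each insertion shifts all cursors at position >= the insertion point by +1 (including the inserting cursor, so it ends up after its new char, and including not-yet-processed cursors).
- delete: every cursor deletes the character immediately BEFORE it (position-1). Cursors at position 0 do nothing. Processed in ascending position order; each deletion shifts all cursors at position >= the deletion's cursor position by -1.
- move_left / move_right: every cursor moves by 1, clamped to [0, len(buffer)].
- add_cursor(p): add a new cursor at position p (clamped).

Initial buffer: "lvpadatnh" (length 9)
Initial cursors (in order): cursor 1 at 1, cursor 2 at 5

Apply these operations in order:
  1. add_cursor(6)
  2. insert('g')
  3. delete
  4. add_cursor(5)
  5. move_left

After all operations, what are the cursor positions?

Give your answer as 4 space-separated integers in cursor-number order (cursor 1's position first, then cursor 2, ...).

Answer: 0 4 5 4

Derivation:
After op 1 (add_cursor(6)): buffer="lvpadatnh" (len 9), cursors c1@1 c2@5 c3@6, authorship .........
After op 2 (insert('g')): buffer="lgvpadgagtnh" (len 12), cursors c1@2 c2@7 c3@9, authorship .1....2.3...
After op 3 (delete): buffer="lvpadatnh" (len 9), cursors c1@1 c2@5 c3@6, authorship .........
After op 4 (add_cursor(5)): buffer="lvpadatnh" (len 9), cursors c1@1 c2@5 c4@5 c3@6, authorship .........
After op 5 (move_left): buffer="lvpadatnh" (len 9), cursors c1@0 c2@4 c4@4 c3@5, authorship .........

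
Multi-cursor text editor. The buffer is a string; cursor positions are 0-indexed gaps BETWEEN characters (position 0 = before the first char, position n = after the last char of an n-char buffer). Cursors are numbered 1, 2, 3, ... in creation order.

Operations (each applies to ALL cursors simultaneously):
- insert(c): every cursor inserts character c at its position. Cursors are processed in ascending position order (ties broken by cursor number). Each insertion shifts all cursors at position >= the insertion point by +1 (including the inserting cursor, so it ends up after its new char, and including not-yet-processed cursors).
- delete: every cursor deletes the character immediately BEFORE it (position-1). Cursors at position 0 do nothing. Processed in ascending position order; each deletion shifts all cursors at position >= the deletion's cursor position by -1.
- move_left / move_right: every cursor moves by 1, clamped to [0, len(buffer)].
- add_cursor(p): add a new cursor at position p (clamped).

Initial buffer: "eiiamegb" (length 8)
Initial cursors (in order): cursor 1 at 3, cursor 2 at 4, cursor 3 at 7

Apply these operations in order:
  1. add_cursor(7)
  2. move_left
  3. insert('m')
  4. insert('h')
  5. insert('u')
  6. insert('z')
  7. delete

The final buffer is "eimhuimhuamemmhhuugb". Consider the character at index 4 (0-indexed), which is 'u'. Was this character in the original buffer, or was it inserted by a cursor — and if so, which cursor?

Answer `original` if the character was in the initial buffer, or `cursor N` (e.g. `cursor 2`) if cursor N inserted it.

After op 1 (add_cursor(7)): buffer="eiiamegb" (len 8), cursors c1@3 c2@4 c3@7 c4@7, authorship ........
After op 2 (move_left): buffer="eiiamegb" (len 8), cursors c1@2 c2@3 c3@6 c4@6, authorship ........
After op 3 (insert('m')): buffer="eimimamemmgb" (len 12), cursors c1@3 c2@5 c3@10 c4@10, authorship ..1.2...34..
After op 4 (insert('h')): buffer="eimhimhamemmhhgb" (len 16), cursors c1@4 c2@7 c3@14 c4@14, authorship ..11.22...3434..
After op 5 (insert('u')): buffer="eimhuimhuamemmhhuugb" (len 20), cursors c1@5 c2@9 c3@18 c4@18, authorship ..111.222...343434..
After op 6 (insert('z')): buffer="eimhuzimhuzamemmhhuuzzgb" (len 24), cursors c1@6 c2@11 c3@22 c4@22, authorship ..1111.2222...34343434..
After op 7 (delete): buffer="eimhuimhuamemmhhuugb" (len 20), cursors c1@5 c2@9 c3@18 c4@18, authorship ..111.222...343434..
Authorship (.=original, N=cursor N): . . 1 1 1 . 2 2 2 . . . 3 4 3 4 3 4 . .
Index 4: author = 1

Answer: cursor 1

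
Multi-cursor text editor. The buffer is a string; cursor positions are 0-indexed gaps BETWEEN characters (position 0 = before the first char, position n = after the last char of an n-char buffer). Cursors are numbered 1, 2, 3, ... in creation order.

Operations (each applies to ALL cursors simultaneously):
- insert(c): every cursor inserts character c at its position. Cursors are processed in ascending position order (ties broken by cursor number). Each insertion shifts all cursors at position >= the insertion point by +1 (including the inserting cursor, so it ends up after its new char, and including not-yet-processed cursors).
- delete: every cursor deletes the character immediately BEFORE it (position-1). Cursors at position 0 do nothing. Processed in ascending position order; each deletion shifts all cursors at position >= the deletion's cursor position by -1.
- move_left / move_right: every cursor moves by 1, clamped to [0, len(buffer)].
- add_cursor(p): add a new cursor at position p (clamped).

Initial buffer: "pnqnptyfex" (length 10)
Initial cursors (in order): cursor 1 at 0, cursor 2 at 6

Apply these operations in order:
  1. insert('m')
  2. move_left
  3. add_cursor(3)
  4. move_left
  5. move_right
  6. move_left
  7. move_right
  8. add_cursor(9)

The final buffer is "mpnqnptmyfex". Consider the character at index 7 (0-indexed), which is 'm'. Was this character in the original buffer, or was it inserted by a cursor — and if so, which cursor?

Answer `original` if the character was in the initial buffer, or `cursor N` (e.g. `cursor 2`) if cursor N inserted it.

After op 1 (insert('m')): buffer="mpnqnptmyfex" (len 12), cursors c1@1 c2@8, authorship 1......2....
After op 2 (move_left): buffer="mpnqnptmyfex" (len 12), cursors c1@0 c2@7, authorship 1......2....
After op 3 (add_cursor(3)): buffer="mpnqnptmyfex" (len 12), cursors c1@0 c3@3 c2@7, authorship 1......2....
After op 4 (move_left): buffer="mpnqnptmyfex" (len 12), cursors c1@0 c3@2 c2@6, authorship 1......2....
After op 5 (move_right): buffer="mpnqnptmyfex" (len 12), cursors c1@1 c3@3 c2@7, authorship 1......2....
After op 6 (move_left): buffer="mpnqnptmyfex" (len 12), cursors c1@0 c3@2 c2@6, authorship 1......2....
After op 7 (move_right): buffer="mpnqnptmyfex" (len 12), cursors c1@1 c3@3 c2@7, authorship 1......2....
After op 8 (add_cursor(9)): buffer="mpnqnptmyfex" (len 12), cursors c1@1 c3@3 c2@7 c4@9, authorship 1......2....
Authorship (.=original, N=cursor N): 1 . . . . . . 2 . . . .
Index 7: author = 2

Answer: cursor 2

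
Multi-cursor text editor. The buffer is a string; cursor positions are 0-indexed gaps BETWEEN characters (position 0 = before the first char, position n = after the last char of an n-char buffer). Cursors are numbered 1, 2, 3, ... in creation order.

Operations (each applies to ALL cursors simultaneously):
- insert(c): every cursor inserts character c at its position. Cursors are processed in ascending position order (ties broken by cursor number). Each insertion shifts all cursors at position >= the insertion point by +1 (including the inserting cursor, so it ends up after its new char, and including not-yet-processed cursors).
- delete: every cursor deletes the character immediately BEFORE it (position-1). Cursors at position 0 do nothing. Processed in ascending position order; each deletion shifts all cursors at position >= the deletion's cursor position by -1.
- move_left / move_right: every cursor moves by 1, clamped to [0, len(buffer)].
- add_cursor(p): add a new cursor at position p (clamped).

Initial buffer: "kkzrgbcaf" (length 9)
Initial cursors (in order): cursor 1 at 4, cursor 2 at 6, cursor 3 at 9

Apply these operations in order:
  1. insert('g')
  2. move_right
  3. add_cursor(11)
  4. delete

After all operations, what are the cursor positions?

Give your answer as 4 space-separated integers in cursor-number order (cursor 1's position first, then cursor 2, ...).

After op 1 (insert('g')): buffer="kkzrggbgcafg" (len 12), cursors c1@5 c2@8 c3@12, authorship ....1..2...3
After op 2 (move_right): buffer="kkzrggbgcafg" (len 12), cursors c1@6 c2@9 c3@12, authorship ....1..2...3
After op 3 (add_cursor(11)): buffer="kkzrggbgcafg" (len 12), cursors c1@6 c2@9 c4@11 c3@12, authorship ....1..2...3
After op 4 (delete): buffer="kkzrgbga" (len 8), cursors c1@5 c2@7 c3@8 c4@8, authorship ....1.2.

Answer: 5 7 8 8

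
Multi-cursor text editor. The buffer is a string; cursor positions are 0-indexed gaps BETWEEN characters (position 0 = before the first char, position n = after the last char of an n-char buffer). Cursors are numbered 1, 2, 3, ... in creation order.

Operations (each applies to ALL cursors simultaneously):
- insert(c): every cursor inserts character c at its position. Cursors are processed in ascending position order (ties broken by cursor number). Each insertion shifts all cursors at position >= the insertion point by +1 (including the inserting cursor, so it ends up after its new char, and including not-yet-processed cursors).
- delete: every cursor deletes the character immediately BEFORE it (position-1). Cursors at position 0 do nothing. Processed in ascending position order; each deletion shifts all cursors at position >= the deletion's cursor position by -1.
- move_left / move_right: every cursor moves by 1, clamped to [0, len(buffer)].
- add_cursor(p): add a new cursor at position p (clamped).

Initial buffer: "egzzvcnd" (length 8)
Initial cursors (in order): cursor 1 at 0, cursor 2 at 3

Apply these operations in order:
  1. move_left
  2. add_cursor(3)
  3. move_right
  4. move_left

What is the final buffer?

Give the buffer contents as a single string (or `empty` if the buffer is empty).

Answer: egzzvcnd

Derivation:
After op 1 (move_left): buffer="egzzvcnd" (len 8), cursors c1@0 c2@2, authorship ........
After op 2 (add_cursor(3)): buffer="egzzvcnd" (len 8), cursors c1@0 c2@2 c3@3, authorship ........
After op 3 (move_right): buffer="egzzvcnd" (len 8), cursors c1@1 c2@3 c3@4, authorship ........
After op 4 (move_left): buffer="egzzvcnd" (len 8), cursors c1@0 c2@2 c3@3, authorship ........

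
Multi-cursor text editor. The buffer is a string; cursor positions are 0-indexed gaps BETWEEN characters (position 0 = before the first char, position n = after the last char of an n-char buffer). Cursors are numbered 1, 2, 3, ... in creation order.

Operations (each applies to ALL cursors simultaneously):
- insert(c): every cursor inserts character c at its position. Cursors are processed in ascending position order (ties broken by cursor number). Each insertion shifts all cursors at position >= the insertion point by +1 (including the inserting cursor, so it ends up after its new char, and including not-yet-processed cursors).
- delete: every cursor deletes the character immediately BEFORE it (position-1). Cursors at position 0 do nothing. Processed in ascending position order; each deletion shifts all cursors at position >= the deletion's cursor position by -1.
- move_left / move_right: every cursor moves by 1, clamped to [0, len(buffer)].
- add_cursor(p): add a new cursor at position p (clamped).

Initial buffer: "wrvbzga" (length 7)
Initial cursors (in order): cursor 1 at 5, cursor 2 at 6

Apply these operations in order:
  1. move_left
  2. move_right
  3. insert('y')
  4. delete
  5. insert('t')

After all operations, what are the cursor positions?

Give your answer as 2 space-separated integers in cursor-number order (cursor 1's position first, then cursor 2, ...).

Answer: 6 8

Derivation:
After op 1 (move_left): buffer="wrvbzga" (len 7), cursors c1@4 c2@5, authorship .......
After op 2 (move_right): buffer="wrvbzga" (len 7), cursors c1@5 c2@6, authorship .......
After op 3 (insert('y')): buffer="wrvbzygya" (len 9), cursors c1@6 c2@8, authorship .....1.2.
After op 4 (delete): buffer="wrvbzga" (len 7), cursors c1@5 c2@6, authorship .......
After op 5 (insert('t')): buffer="wrvbztgta" (len 9), cursors c1@6 c2@8, authorship .....1.2.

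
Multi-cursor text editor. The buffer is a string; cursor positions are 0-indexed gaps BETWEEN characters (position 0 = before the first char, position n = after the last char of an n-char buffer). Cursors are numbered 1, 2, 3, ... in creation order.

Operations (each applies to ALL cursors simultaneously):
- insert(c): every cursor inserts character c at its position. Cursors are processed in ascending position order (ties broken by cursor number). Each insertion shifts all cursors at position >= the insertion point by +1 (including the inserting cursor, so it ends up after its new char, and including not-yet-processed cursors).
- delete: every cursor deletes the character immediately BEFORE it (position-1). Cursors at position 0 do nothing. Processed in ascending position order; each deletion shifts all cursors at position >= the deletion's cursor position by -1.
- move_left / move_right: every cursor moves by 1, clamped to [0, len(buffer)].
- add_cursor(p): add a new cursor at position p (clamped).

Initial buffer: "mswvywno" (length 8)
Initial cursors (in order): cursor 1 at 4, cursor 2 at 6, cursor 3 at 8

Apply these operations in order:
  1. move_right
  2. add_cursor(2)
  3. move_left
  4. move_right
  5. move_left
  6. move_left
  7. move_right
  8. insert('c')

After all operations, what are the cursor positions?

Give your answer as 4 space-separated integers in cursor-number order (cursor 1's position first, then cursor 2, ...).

Answer: 6 9 11 2

Derivation:
After op 1 (move_right): buffer="mswvywno" (len 8), cursors c1@5 c2@7 c3@8, authorship ........
After op 2 (add_cursor(2)): buffer="mswvywno" (len 8), cursors c4@2 c1@5 c2@7 c3@8, authorship ........
After op 3 (move_left): buffer="mswvywno" (len 8), cursors c4@1 c1@4 c2@6 c3@7, authorship ........
After op 4 (move_right): buffer="mswvywno" (len 8), cursors c4@2 c1@5 c2@7 c3@8, authorship ........
After op 5 (move_left): buffer="mswvywno" (len 8), cursors c4@1 c1@4 c2@6 c3@7, authorship ........
After op 6 (move_left): buffer="mswvywno" (len 8), cursors c4@0 c1@3 c2@5 c3@6, authorship ........
After op 7 (move_right): buffer="mswvywno" (len 8), cursors c4@1 c1@4 c2@6 c3@7, authorship ........
After op 8 (insert('c')): buffer="mcswvcywcnco" (len 12), cursors c4@2 c1@6 c2@9 c3@11, authorship .4...1..2.3.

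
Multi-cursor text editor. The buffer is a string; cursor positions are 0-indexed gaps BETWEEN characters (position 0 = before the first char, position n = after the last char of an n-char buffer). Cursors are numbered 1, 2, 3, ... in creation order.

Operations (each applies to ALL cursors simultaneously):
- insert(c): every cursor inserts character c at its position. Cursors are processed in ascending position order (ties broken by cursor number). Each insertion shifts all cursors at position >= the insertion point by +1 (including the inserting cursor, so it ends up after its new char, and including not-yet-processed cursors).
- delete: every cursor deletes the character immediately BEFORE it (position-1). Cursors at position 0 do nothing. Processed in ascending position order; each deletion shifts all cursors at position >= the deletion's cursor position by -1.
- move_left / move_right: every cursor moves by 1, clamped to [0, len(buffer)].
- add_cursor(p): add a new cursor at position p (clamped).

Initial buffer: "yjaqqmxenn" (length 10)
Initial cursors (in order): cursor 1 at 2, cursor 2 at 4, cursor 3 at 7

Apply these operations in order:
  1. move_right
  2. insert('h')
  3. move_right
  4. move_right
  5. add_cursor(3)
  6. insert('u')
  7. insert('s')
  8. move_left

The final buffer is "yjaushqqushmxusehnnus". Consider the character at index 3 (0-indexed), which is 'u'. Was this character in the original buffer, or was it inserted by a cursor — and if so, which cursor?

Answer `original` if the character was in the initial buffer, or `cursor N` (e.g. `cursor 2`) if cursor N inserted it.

Answer: cursor 4

Derivation:
After op 1 (move_right): buffer="yjaqqmxenn" (len 10), cursors c1@3 c2@5 c3@8, authorship ..........
After op 2 (insert('h')): buffer="yjahqqhmxehnn" (len 13), cursors c1@4 c2@7 c3@11, authorship ...1..2...3..
After op 3 (move_right): buffer="yjahqqhmxehnn" (len 13), cursors c1@5 c2@8 c3@12, authorship ...1..2...3..
After op 4 (move_right): buffer="yjahqqhmxehnn" (len 13), cursors c1@6 c2@9 c3@13, authorship ...1..2...3..
After op 5 (add_cursor(3)): buffer="yjahqqhmxehnn" (len 13), cursors c4@3 c1@6 c2@9 c3@13, authorship ...1..2...3..
After op 6 (insert('u')): buffer="yjauhqquhmxuehnnu" (len 17), cursors c4@4 c1@8 c2@12 c3@17, authorship ...41..12..2.3..3
After op 7 (insert('s')): buffer="yjaushqqushmxusehnnus" (len 21), cursors c4@5 c1@10 c2@15 c3@21, authorship ...441..112..22.3..33
After op 8 (move_left): buffer="yjaushqqushmxusehnnus" (len 21), cursors c4@4 c1@9 c2@14 c3@20, authorship ...441..112..22.3..33
Authorship (.=original, N=cursor N): . . . 4 4 1 . . 1 1 2 . . 2 2 . 3 . . 3 3
Index 3: author = 4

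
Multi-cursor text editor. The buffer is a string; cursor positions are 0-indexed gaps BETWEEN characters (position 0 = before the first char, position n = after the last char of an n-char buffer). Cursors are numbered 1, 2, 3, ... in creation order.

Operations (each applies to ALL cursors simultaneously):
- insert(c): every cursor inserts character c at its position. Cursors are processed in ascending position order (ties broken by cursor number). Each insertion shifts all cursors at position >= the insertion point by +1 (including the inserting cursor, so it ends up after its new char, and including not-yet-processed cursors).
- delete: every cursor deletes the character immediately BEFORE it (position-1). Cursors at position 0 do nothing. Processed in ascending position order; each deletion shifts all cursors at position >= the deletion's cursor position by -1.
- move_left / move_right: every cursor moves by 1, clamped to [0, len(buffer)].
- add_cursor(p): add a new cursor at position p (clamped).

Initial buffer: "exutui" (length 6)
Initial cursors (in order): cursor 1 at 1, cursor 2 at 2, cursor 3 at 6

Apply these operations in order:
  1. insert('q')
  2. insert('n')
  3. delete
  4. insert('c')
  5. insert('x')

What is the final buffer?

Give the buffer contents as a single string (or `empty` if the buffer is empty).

Answer: eqcxxqcxutuiqcx

Derivation:
After op 1 (insert('q')): buffer="eqxqutuiq" (len 9), cursors c1@2 c2@4 c3@9, authorship .1.2....3
After op 2 (insert('n')): buffer="eqnxqnutuiqn" (len 12), cursors c1@3 c2@6 c3@12, authorship .11.22....33
After op 3 (delete): buffer="eqxqutuiq" (len 9), cursors c1@2 c2@4 c3@9, authorship .1.2....3
After op 4 (insert('c')): buffer="eqcxqcutuiqc" (len 12), cursors c1@3 c2@6 c3@12, authorship .11.22....33
After op 5 (insert('x')): buffer="eqcxxqcxutuiqcx" (len 15), cursors c1@4 c2@8 c3@15, authorship .111.222....333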